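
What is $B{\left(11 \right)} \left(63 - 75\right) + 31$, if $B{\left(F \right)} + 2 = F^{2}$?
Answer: $-1397$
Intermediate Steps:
$B{\left(F \right)} = -2 + F^{2}$
$B{\left(11 \right)} \left(63 - 75\right) + 31 = \left(-2 + 11^{2}\right) \left(63 - 75\right) + 31 = \left(-2 + 121\right) \left(63 - 75\right) + 31 = 119 \left(-12\right) + 31 = -1428 + 31 = -1397$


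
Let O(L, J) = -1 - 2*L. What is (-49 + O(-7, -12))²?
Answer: 1296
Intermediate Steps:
(-49 + O(-7, -12))² = (-49 + (-1 - 2*(-7)))² = (-49 + (-1 + 14))² = (-49 + 13)² = (-36)² = 1296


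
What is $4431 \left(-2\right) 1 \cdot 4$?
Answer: $-35448$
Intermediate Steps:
$4431 \left(-2\right) 1 \cdot 4 = 4431 \left(\left(-2\right) 4\right) = 4431 \left(-8\right) = -35448$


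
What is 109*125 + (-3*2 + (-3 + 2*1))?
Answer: 13618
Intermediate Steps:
109*125 + (-3*2 + (-3 + 2*1)) = 13625 + (-6 + (-3 + 2)) = 13625 + (-6 - 1) = 13625 - 7 = 13618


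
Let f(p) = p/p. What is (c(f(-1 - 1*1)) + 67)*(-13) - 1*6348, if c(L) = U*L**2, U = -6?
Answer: -7141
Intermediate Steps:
f(p) = 1
c(L) = -6*L**2
(c(f(-1 - 1*1)) + 67)*(-13) - 1*6348 = (-6*1**2 + 67)*(-13) - 1*6348 = (-6*1 + 67)*(-13) - 6348 = (-6 + 67)*(-13) - 6348 = 61*(-13) - 6348 = -793 - 6348 = -7141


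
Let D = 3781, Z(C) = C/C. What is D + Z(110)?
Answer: 3782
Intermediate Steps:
Z(C) = 1
D + Z(110) = 3781 + 1 = 3782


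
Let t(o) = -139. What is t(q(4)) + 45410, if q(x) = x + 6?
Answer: 45271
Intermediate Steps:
q(x) = 6 + x
t(q(4)) + 45410 = -139 + 45410 = 45271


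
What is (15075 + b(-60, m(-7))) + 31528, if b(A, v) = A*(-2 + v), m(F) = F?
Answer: 47143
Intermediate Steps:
(15075 + b(-60, m(-7))) + 31528 = (15075 - 60*(-2 - 7)) + 31528 = (15075 - 60*(-9)) + 31528 = (15075 + 540) + 31528 = 15615 + 31528 = 47143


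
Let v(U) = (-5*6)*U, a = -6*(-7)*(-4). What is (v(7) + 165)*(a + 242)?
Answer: -3330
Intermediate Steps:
a = -168 (a = 42*(-4) = -168)
v(U) = -30*U
(v(7) + 165)*(a + 242) = (-30*7 + 165)*(-168 + 242) = (-210 + 165)*74 = -45*74 = -3330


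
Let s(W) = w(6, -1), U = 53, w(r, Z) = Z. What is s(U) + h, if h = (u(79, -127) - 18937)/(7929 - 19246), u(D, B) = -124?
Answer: 7744/11317 ≈ 0.68428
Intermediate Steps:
s(W) = -1
h = 19061/11317 (h = (-124 - 18937)/(7929 - 19246) = -19061/(-11317) = -19061*(-1/11317) = 19061/11317 ≈ 1.6843)
s(U) + h = -1 + 19061/11317 = 7744/11317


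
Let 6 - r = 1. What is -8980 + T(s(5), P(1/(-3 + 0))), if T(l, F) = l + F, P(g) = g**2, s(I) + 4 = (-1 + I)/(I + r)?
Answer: -404257/45 ≈ -8983.5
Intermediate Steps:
r = 5 (r = 6 - 1*1 = 6 - 1 = 5)
s(I) = -4 + (-1 + I)/(5 + I) (s(I) = -4 + (-1 + I)/(I + 5) = -4 + (-1 + I)/(5 + I))
T(l, F) = F + l
-8980 + T(s(5), P(1/(-3 + 0))) = -8980 + ((1/(-3 + 0))**2 + 3*(-7 - 1*5)/(5 + 5)) = -8980 + ((1/(-3))**2 + 3*(-7 - 5)/10) = -8980 + ((-1/3)**2 + 3*(1/10)*(-12)) = -8980 + (1/9 - 18/5) = -8980 - 157/45 = -404257/45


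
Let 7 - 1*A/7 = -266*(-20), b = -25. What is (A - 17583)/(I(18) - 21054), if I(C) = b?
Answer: 54774/21079 ≈ 2.5985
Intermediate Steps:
A = -37191 (A = 49 - (-1862)*(-20) = 49 - 7*5320 = 49 - 37240 = -37191)
I(C) = -25
(A - 17583)/(I(18) - 21054) = (-37191 - 17583)/(-25 - 21054) = -54774/(-21079) = -54774*(-1/21079) = 54774/21079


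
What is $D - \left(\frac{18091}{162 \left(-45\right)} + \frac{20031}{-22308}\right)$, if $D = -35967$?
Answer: $- \frac{88615080067}{2464020} \approx -35964.0$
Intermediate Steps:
$D - \left(\frac{18091}{162 \left(-45\right)} + \frac{20031}{-22308}\right) = -35967 - \left(\frac{18091}{162 \left(-45\right)} + \frac{20031}{-22308}\right) = -35967 - \left(\frac{18091}{-7290} + 20031 \left(- \frac{1}{22308}\right)\right) = -35967 - \left(18091 \left(- \frac{1}{7290}\right) - \frac{607}{676}\right) = -35967 - \left(- \frac{18091}{7290} - \frac{607}{676}\right) = -35967 - - \frac{8327273}{2464020} = -35967 + \frac{8327273}{2464020} = - \frac{88615080067}{2464020}$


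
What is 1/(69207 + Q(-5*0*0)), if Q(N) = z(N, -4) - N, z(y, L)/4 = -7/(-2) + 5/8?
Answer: 2/138447 ≈ 1.4446e-5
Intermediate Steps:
z(y, L) = 33/2 (z(y, L) = 4*(-7/(-2) + 5/8) = 4*(-7*(-½) + 5*(⅛)) = 4*(7/2 + 5/8) = 4*(33/8) = 33/2)
Q(N) = 33/2 - N
1/(69207 + Q(-5*0*0)) = 1/(69207 + (33/2 - (-5*0)*0)) = 1/(69207 + (33/2 - 0*0)) = 1/(69207 + (33/2 - 1*0)) = 1/(69207 + (33/2 + 0)) = 1/(69207 + 33/2) = 1/(138447/2) = 2/138447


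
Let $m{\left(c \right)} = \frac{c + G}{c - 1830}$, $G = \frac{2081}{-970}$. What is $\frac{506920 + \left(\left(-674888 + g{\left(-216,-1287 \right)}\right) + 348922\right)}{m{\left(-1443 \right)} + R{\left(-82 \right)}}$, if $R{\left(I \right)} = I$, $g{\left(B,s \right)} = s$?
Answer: $- \frac{570408588270}{258932629} \approx -2202.9$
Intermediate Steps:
$G = - \frac{2081}{970}$ ($G = 2081 \left(- \frac{1}{970}\right) = - \frac{2081}{970} \approx -2.1454$)
$m{\left(c \right)} = \frac{- \frac{2081}{970} + c}{-1830 + c}$ ($m{\left(c \right)} = \frac{c - \frac{2081}{970}}{c - 1830} = \frac{- \frac{2081}{970} + c}{-1830 + c}$)
$\frac{506920 + \left(\left(-674888 + g{\left(-216,-1287 \right)}\right) + 348922\right)}{m{\left(-1443 \right)} + R{\left(-82 \right)}} = \frac{506920 + \left(\left(-674888 - 1287\right) + 348922\right)}{\frac{- \frac{2081}{970} - 1443}{-1830 - 1443} - 82} = \frac{506920 + \left(-676175 + 348922\right)}{\frac{1}{-3273} \left(- \frac{1401791}{970}\right) - 82} = \frac{506920 - 327253}{\left(- \frac{1}{3273}\right) \left(- \frac{1401791}{970}\right) - 82} = \frac{179667}{\frac{1401791}{3174810} - 82} = \frac{179667}{- \frac{258932629}{3174810}} = 179667 \left(- \frac{3174810}{258932629}\right) = - \frac{570408588270}{258932629}$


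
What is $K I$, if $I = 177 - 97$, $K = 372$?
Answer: $29760$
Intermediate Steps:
$I = 80$ ($I = 177 - 97 = 80$)
$K I = 372 \cdot 80 = 29760$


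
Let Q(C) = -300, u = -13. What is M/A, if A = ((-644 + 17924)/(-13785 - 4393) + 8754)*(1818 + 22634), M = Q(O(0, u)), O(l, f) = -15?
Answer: -227225/162109558886 ≈ -1.4017e-6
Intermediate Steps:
M = -300
A = 1945314706632/9089 (A = (17280/(-18178) + 8754)*24452 = (17280*(-1/18178) + 8754)*24452 = (-8640/9089 + 8754)*24452 = (79556466/9089)*24452 = 1945314706632/9089 ≈ 2.1403e+8)
M/A = -300/1945314706632/9089 = -300*9089/1945314706632 = -227225/162109558886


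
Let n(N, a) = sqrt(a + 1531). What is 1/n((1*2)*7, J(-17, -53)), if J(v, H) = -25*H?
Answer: sqrt(714)/1428 ≈ 0.018712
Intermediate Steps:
n(N, a) = sqrt(1531 + a)
1/n((1*2)*7, J(-17, -53)) = 1/(sqrt(1531 - 25*(-53))) = 1/(sqrt(1531 + 1325)) = 1/(sqrt(2856)) = 1/(2*sqrt(714)) = sqrt(714)/1428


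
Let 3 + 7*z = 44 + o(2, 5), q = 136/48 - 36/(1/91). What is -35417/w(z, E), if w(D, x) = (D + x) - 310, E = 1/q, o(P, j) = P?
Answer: 4868881241/41772195 ≈ 116.56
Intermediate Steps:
q = -19639/6 (q = 136*(1/48) - 36/1/91 = 17/6 - 36*91 = 17/6 - 3276 = -19639/6 ≈ -3273.2)
z = 43/7 (z = -3/7 + (44 + 2)/7 = -3/7 + (⅐)*46 = -3/7 + 46/7 = 43/7 ≈ 6.1429)
E = -6/19639 (E = 1/(-19639/6) = -6/19639 ≈ -0.00030551)
w(D, x) = -310 + D + x
-35417/w(z, E) = -35417/(-310 + 43/7 - 6/19639) = -35417/(-41772195/137473) = -35417*(-137473/41772195) = 4868881241/41772195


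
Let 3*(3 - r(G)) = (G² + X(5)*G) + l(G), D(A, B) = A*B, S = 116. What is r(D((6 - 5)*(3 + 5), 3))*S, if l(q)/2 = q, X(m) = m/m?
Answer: -24708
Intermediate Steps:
X(m) = 1
l(q) = 2*q
r(G) = 3 - G - G²/3 (r(G) = 3 - ((G² + 1*G) + 2*G)/3 = 3 - ((G² + G) + 2*G)/3 = 3 - ((G + G²) + 2*G)/3 = 3 - (G² + 3*G)/3 = 3 + (-G - G²/3) = 3 - G - G²/3)
r(D((6 - 5)*(3 + 5), 3))*S = (3 - (6 - 5)*(3 + 5)*3 - 9*(3 + 5)²*(6 - 5)²/3)*116 = (3 - 1*8*3 - ((1*8)*3)²/3)*116 = (3 - 8*3 - (8*3)²/3)*116 = (3 - 1*24 - ⅓*24²)*116 = (3 - 24 - ⅓*576)*116 = (3 - 24 - 192)*116 = -213*116 = -24708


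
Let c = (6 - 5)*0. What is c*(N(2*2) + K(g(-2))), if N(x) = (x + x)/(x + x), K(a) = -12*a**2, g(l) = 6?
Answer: 0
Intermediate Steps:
c = 0 (c = 1*0 = 0)
N(x) = 1 (N(x) = (2*x)/((2*x)) = (2*x)*(1/(2*x)) = 1)
c*(N(2*2) + K(g(-2))) = 0*(1 - 12*6**2) = 0*(1 - 12*36) = 0*(1 - 432) = 0*(-431) = 0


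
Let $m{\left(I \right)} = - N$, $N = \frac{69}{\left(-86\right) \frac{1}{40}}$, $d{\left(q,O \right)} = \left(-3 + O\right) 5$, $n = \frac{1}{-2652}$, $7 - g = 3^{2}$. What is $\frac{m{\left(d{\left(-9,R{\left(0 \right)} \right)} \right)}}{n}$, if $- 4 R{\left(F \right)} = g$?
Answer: $- \frac{3659760}{43} \approx -85111.0$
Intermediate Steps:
$g = -2$ ($g = 7 - 3^{2} = 7 - 9 = -2$)
$R{\left(F \right)} = \frac{1}{2}$ ($R{\left(F \right)} = \left(- \frac{1}{4}\right) \left(-2\right) = \frac{1}{2}$)
$n = - \frac{1}{2652} \approx -0.00037707$
$d{\left(q,O \right)} = -15 + 5 O$
$N = - \frac{1380}{43}$ ($N = \frac{69}{\left(-86\right) \frac{1}{40}} = \frac{69}{- \frac{43}{20}} = 69 \left(- \frac{20}{43}\right) = - \frac{1380}{43} \approx -32.093$)
$m{\left(I \right)} = \frac{1380}{43}$ ($m{\left(I \right)} = \left(-1\right) \left(- \frac{1380}{43}\right) = \frac{1380}{43}$)
$\frac{m{\left(d{\left(-9,R{\left(0 \right)} \right)} \right)}}{n} = \frac{1380}{43 \left(- \frac{1}{2652}\right)} = \frac{1380}{43} \left(-2652\right) = - \frac{3659760}{43}$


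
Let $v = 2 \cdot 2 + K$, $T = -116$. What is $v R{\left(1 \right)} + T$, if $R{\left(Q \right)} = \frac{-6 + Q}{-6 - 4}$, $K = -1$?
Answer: $- \frac{229}{2} \approx -114.5$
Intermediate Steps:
$v = 3$ ($v = 2 \cdot 2 - 1 = 4 - 1 = 3$)
$R{\left(Q \right)} = \frac{3}{5} - \frac{Q}{10}$ ($R{\left(Q \right)} = \frac{-6 + Q}{-10} = \left(-6 + Q\right) \left(- \frac{1}{10}\right) = \frac{3}{5} - \frac{Q}{10}$)
$v R{\left(1 \right)} + T = 3 \left(\frac{3}{5} - \frac{1}{10}\right) - 116 = 3 \cdot \frac{1}{2} - 116 = \frac{3}{2} - 116 = - \frac{229}{2}$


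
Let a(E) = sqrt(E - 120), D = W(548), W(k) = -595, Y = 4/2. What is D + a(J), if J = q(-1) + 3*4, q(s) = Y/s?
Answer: -595 + I*sqrt(110) ≈ -595.0 + 10.488*I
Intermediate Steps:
Y = 2 (Y = 4*(1/2) = 2)
q(s) = 2/s
J = 10 (J = 2/(-1) + 3*4 = 2*(-1) + 12 = -2 + 12 = 10)
D = -595
a(E) = sqrt(-120 + E)
D + a(J) = -595 + sqrt(-120 + 10) = -595 + sqrt(-110) = -595 + I*sqrt(110)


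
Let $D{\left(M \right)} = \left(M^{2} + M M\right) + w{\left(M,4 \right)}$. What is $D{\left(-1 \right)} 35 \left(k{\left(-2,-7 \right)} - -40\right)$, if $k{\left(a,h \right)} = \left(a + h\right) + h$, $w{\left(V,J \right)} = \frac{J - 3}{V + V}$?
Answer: $1260$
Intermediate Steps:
$w{\left(V,J \right)} = \frac{-3 + J}{2 V}$
$k{\left(a,h \right)} = a + 2 h$
$D{\left(M \right)} = \frac{1}{2 M} + 2 M^{2}$ ($D{\left(M \right)} = \left(M^{2} + M M\right) + \frac{-3 + 4}{2 M} = \left(M^{2} + M^{2}\right) + \frac{1}{2} \frac{1}{M} 1 = 2 M^{2} + \frac{1}{2 M} = \frac{1}{2 M} + 2 M^{2}$)
$D{\left(-1 \right)} 35 \left(k{\left(-2,-7 \right)} - -40\right) = \frac{1 + 4 \left(-1\right)^{3}}{2 \left(-1\right)} 35 \left(\left(-2 + 2 \left(-7\right)\right) - -40\right) = \frac{1}{2} \left(-1\right) \left(1 + 4 \left(-1\right)\right) 35 \left(\left(-2 - 14\right) + 40\right) = \frac{1}{2} \left(-1\right) \left(1 - 4\right) 35 \left(-16 + 40\right) = \frac{1}{2} \left(-1\right) \left(-3\right) 35 \cdot 24 = \frac{3}{2} \cdot 35 \cdot 24 = \frac{105}{2} \cdot 24 = 1260$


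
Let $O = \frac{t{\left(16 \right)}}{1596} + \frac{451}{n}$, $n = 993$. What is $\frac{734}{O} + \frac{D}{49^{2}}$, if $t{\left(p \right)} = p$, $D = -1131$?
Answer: $\frac{232680350829}{147198107} \approx 1580.7$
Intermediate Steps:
$O = \frac{61307}{132069}$ ($O = \frac{16}{1596} + \frac{451}{993} = 16 \cdot \frac{1}{1596} + 451 \cdot \frac{1}{993} = \frac{4}{399} + \frac{451}{993} = \frac{61307}{132069} \approx 0.4642$)
$\frac{734}{O} + \frac{D}{49^{2}} = \frac{734}{\frac{61307}{132069}} - \frac{1131}{49^{2}} = 734 \cdot \frac{132069}{61307} - \frac{1131}{2401} = \frac{96938646}{61307} - \frac{1131}{2401} = \frac{232680350829}{147198107}$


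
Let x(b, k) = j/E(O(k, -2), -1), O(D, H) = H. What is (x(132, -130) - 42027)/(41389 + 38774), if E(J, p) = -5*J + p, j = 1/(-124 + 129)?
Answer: -1891214/3607335 ≈ -0.52427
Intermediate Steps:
j = ⅕ (j = 1/5 = ⅕ ≈ 0.20000)
E(J, p) = p - 5*J
x(b, k) = 1/45 (x(b, k) = 1/(5*(-1 - 5*(-2))) = 1/(5*(-1 + 10)) = (⅕)/9 = (⅕)*(⅑) = 1/45)
(x(132, -130) - 42027)/(41389 + 38774) = (1/45 - 42027)/(41389 + 38774) = -1891214/45/80163 = -1891214/45*1/80163 = -1891214/3607335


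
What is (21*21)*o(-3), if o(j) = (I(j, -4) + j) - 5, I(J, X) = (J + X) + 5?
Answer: -4410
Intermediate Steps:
I(J, X) = 5 + J + X
o(j) = -4 + 2*j (o(j) = ((5 + j - 4) + j) - 5 = ((1 + j) + j) - 5 = (1 + 2*j) - 5 = -4 + 2*j)
(21*21)*o(-3) = (21*21)*(-4 + 2*(-3)) = 441*(-4 - 6) = 441*(-10) = -4410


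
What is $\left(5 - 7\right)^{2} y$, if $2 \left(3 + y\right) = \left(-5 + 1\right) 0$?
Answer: $-12$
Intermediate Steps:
$y = -3$ ($y = -3 + \frac{\left(-5 + 1\right) 0}{2} = -3 + \frac{\left(-4\right) 0}{2} = -3 + \frac{1}{2} \cdot 0 = -3 + 0 = -3$)
$\left(5 - 7\right)^{2} y = \left(5 - 7\right)^{2} \left(-3\right) = \left(-2\right)^{2} \left(-3\right) = 4 \left(-3\right) = -12$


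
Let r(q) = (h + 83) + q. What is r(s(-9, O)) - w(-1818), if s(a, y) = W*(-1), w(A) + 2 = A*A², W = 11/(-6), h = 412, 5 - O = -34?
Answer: 36052295585/6 ≈ 6.0087e+9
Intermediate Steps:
O = 39 (O = 5 - 1*(-34) = 5 + 34 = 39)
W = -11/6 (W = 11*(-⅙) = -11/6 ≈ -1.8333)
w(A) = -2 + A³ (w(A) = -2 + A*A² = -2 + A³)
s(a, y) = 11/6 (s(a, y) = -11/6*(-1) = 11/6)
r(q) = 495 + q (r(q) = (412 + 83) + q = 495 + q)
r(s(-9, O)) - w(-1818) = (495 + 11/6) - (-2 + (-1818)³) = 2981/6 - (-2 - 6008715432) = 2981/6 - 1*(-6008715434) = 2981/6 + 6008715434 = 36052295585/6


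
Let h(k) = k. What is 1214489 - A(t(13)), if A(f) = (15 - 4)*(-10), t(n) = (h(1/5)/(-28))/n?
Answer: 1214599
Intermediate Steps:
t(n) = -1/(140*n) (t(n) = (1/(5*(-28)))/n = ((1/5)*(-1/28))/n = -1/(140*n))
A(f) = -110 (A(f) = 11*(-10) = -110)
1214489 - A(t(13)) = 1214489 - 1*(-110) = 1214489 + 110 = 1214599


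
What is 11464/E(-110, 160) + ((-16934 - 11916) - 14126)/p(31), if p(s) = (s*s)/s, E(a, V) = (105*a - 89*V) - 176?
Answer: -558135100/402473 ≈ -1386.8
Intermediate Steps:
E(a, V) = -176 - 89*V + 105*a (E(a, V) = (-89*V + 105*a) - 176 = -176 - 89*V + 105*a)
p(s) = s (p(s) = s²/s = s)
11464/E(-110, 160) + ((-16934 - 11916) - 14126)/p(31) = 11464/(-176 - 89*160 + 105*(-110)) + ((-16934 - 11916) - 14126)/31 = 11464/(-176 - 14240 - 11550) + (-28850 - 14126)*(1/31) = 11464/(-25966) - 42976*1/31 = 11464*(-1/25966) - 42976/31 = -5732/12983 - 42976/31 = -558135100/402473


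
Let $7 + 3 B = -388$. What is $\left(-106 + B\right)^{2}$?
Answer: $\frac{508369}{9} \approx 56485.0$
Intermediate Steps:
$B = - \frac{395}{3}$ ($B = - \frac{7}{3} + \frac{1}{3} \left(-388\right) = - \frac{7}{3} - \frac{388}{3} = - \frac{395}{3} \approx -131.67$)
$\left(-106 + B\right)^{2} = \left(-106 - \frac{395}{3}\right)^{2} = \left(- \frac{713}{3}\right)^{2} = \frac{508369}{9}$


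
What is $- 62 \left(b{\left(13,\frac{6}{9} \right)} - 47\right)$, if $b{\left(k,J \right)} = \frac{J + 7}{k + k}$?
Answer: $\frac{112933}{39} \approx 2895.7$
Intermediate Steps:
$b{\left(k,J \right)} = \frac{7 + J}{2 k}$
$- 62 \left(b{\left(13,\frac{6}{9} \right)} - 47\right) = - 62 \left(\frac{7 + \frac{6}{9}}{2 \cdot 13} - 47\right) = - 62 \left(\frac{1}{2} \cdot \frac{1}{13} \left(7 + 6 \cdot \frac{1}{9}\right) - 47\right) = - 62 \left(\frac{1}{2} \cdot \frac{1}{13} \left(7 + \frac{2}{3}\right) - 47\right) = - 62 \left(\frac{1}{2} \cdot \frac{1}{13} \cdot \frac{23}{3} - 47\right) = - 62 \left(\frac{23}{78} - 47\right) = \left(-62\right) \left(- \frac{3643}{78}\right) = \frac{112933}{39}$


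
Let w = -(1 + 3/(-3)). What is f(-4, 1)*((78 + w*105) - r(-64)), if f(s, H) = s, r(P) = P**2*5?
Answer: 81608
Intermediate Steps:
r(P) = 5*P**2
w = 0 (w = -(1 + 3*(-1/3)) = -(1 - 1) = -1*0 = 0)
f(-4, 1)*((78 + w*105) - r(-64)) = -4*((78 + 0*105) - 5*(-64)**2) = -4*((78 + 0) - 5*4096) = -4*(78 - 1*20480) = -4*(78 - 20480) = -4*(-20402) = 81608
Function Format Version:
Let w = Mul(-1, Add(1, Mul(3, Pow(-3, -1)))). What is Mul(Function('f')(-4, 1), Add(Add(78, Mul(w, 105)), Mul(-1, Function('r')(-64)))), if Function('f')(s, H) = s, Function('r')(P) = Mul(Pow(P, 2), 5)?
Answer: 81608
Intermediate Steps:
Function('r')(P) = Mul(5, Pow(P, 2))
w = 0 (w = Mul(-1, Add(1, Mul(3, Rational(-1, 3)))) = Mul(-1, Add(1, -1)) = Mul(-1, 0) = 0)
Mul(Function('f')(-4, 1), Add(Add(78, Mul(w, 105)), Mul(-1, Function('r')(-64)))) = Mul(-4, Add(Add(78, Mul(0, 105)), Mul(-1, Mul(5, Pow(-64, 2))))) = Mul(-4, Add(Add(78, 0), Mul(-1, Mul(5, 4096)))) = Mul(-4, Add(78, Mul(-1, 20480))) = Mul(-4, Add(78, -20480)) = Mul(-4, -20402) = 81608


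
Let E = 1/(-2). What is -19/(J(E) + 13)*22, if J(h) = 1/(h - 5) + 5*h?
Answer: -9196/227 ≈ -40.511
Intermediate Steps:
E = -½ ≈ -0.50000
J(h) = 1/(-5 + h) + 5*h
-19/(J(E) + 13)*22 = -19/((1 - 25*(-½) + 5*(-½)²)/(-5 - ½) + 13)*22 = -19/((1 + 25/2 + 5*(¼))/(-11/2) + 13)*22 = -19/(-2*(1 + 25/2 + 5/4)/11 + 13)*22 = -19/(-2/11*59/4 + 13)*22 = -19/(-59/22 + 13)*22 = -19/227/22*22 = -19*22/227*22 = -418/227*22 = -9196/227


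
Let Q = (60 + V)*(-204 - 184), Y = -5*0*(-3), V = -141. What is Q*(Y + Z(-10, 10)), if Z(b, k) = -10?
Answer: -314280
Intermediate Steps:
Y = 0 (Y = 0*(-3) = 0)
Q = 31428 (Q = (60 - 141)*(-204 - 184) = -81*(-388) = 31428)
Q*(Y + Z(-10, 10)) = 31428*(0 - 10) = 31428*(-10) = -314280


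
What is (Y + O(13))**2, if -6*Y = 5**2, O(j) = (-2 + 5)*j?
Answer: 43681/36 ≈ 1213.4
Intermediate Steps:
O(j) = 3*j
Y = -25/6 (Y = -1/6*5**2 = -1/6*25 = -25/6 ≈ -4.1667)
(Y + O(13))**2 = (-25/6 + 3*13)**2 = (-25/6 + 39)**2 = (209/6)**2 = 43681/36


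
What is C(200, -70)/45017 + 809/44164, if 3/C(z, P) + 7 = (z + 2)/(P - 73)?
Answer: 14597604501/797240445988 ≈ 0.018310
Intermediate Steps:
C(z, P) = 3/(-7 + (2 + z)/(-73 + P)) (C(z, P) = 3/(-7 + (z + 2)/(P - 73)) = 3/(-7 + (2 + z)/(-73 + P)))
C(200, -70)/45017 + 809/44164 = (3*(-73 - 70)/(513 + 200 - 7*(-70)))/45017 + 809/44164 = (3*(-143)/(513 + 200 + 490))*(1/45017) + 809*(1/44164) = (3*(-143)/1203)*(1/45017) + 809/44164 = (3*(1/1203)*(-143))*(1/45017) + 809/44164 = -143/401*1/45017 + 809/44164 = -143/18051817 + 809/44164 = 14597604501/797240445988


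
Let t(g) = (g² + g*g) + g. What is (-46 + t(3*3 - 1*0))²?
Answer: 15625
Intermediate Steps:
t(g) = g + 2*g² (t(g) = (g² + g²) + g = 2*g² + g = g + 2*g²)
(-46 + t(3*3 - 1*0))² = (-46 + (3*3 - 1*0)*(1 + 2*(3*3 - 1*0)))² = (-46 + (9 + 0)*(1 + 2*(9 + 0)))² = (-46 + 9*(1 + 2*9))² = (-46 + 9*(1 + 18))² = (-46 + 9*19)² = (-46 + 171)² = 125² = 15625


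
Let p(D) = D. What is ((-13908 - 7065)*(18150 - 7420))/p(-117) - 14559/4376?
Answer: 328258201879/170664 ≈ 1.9234e+6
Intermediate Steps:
((-13908 - 7065)*(18150 - 7420))/p(-117) - 14559/4376 = ((-13908 - 7065)*(18150 - 7420))/(-117) - 14559/4376 = -20973*10730*(-1/117) - 14559*1/4376 = -225040290*(-1/117) - 14559/4376 = 75013430/39 - 14559/4376 = 328258201879/170664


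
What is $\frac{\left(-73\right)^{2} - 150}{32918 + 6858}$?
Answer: $\frac{5179}{39776} \approx 0.1302$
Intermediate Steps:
$\frac{\left(-73\right)^{2} - 150}{32918 + 6858} = \frac{5329 - 150}{39776} = 5179 \cdot \frac{1}{39776} = \frac{5179}{39776}$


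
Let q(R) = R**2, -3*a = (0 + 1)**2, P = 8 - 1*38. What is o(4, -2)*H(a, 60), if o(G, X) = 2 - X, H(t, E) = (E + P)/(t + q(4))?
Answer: 360/47 ≈ 7.6596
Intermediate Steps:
P = -30 (P = 8 - 38 = -30)
a = -1/3 (a = -(0 + 1)**2/3 = -1/3*1**2 = -1/3*1 = -1/3 ≈ -0.33333)
H(t, E) = (-30 + E)/(16 + t) (H(t, E) = (E - 30)/(t + 4**2) = (-30 + E)/(t + 16) = (-30 + E)/(16 + t))
o(4, -2)*H(a, 60) = (2 - 1*(-2))*((-30 + 60)/(16 - 1/3)) = (2 + 2)*(30/(47/3)) = 4*((3/47)*30) = 4*(90/47) = 360/47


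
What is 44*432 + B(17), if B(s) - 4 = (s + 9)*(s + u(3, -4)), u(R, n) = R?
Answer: 19532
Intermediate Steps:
B(s) = 4 + (3 + s)*(9 + s) (B(s) = 4 + (s + 9)*(s + 3) = 4 + (9 + s)*(3 + s) = 4 + (3 + s)*(9 + s))
44*432 + B(17) = 44*432 + (31 + 17² + 12*17) = 19008 + (31 + 289 + 204) = 19008 + 524 = 19532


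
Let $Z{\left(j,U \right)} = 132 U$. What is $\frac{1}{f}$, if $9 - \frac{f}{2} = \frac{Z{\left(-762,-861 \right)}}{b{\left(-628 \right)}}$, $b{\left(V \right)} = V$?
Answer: $- \frac{157}{54000} \approx -0.0029074$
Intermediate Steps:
$f = - \frac{54000}{157}$ ($f = 18 - 2 \frac{132 \left(-861\right)}{-628} = 18 - 2 \left(\left(-113652\right) \left(- \frac{1}{628}\right)\right) = 18 - \frac{56826}{157} = - \frac{54000}{157} \approx -343.95$)
$\frac{1}{f} = \frac{1}{- \frac{54000}{157}} = - \frac{157}{54000}$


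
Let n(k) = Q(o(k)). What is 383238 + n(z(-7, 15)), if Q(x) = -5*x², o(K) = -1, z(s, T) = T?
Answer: 383233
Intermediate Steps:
n(k) = -5 (n(k) = -5*(-1)² = -5*1 = -5)
383238 + n(z(-7, 15)) = 383238 - 5 = 383233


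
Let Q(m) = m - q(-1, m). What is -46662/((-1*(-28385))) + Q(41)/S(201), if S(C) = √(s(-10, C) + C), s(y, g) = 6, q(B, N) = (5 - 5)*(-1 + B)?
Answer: -6666/4055 + 41*√23/69 ≈ 1.2058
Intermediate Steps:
q(B, N) = 0 (q(B, N) = 0*(-1 + B) = 0)
Q(m) = m (Q(m) = m - 1*0 = m + 0 = m)
S(C) = √(6 + C)
-46662/((-1*(-28385))) + Q(41)/S(201) = -46662/((-1*(-28385))) + 41/(√(6 + 201)) = -46662/28385 + 41/(√207) = -46662*1/28385 + 41/((3*√23)) = -6666/4055 + 41*(√23/69) = -6666/4055 + 41*√23/69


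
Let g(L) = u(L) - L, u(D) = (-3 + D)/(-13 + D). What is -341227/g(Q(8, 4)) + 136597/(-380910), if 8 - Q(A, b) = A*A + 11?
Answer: -115543153859/22981570 ≈ -5027.6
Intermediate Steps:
Q(A, b) = -3 - A**2 (Q(A, b) = 8 - (A*A + 11) = 8 - (A**2 + 11) = 8 - (11 + A**2) = 8 + (-11 - A**2) = -3 - A**2)
u(D) = (-3 + D)/(-13 + D)
g(L) = -L + (-3 + L)/(-13 + L) (g(L) = (-3 + L)/(-13 + L) - L = -L + (-3 + L)/(-13 + L))
-341227/g(Q(8, 4)) + 136597/(-380910) = -341227*(-13 + (-3 - 1*8**2))/(-3 + (-3 - 1*8**2) - (-3 - 1*8**2)*(-13 + (-3 - 1*8**2))) + 136597/(-380910) = -341227*(-13 + (-3 - 1*64))/(-3 + (-3 - 1*64) - (-3 - 1*64)*(-13 + (-3 - 1*64))) + 136597*(-1/380910) = -341227*(-13 + (-3 - 64))/(-3 + (-3 - 64) - (-3 - 64)*(-13 + (-3 - 64))) - 136597/380910 = -341227*(-13 - 67)/(-3 - 67 - 1*(-67)*(-13 - 67)) - 136597/380910 = -341227*(-80/(-3 - 67 - 1*(-67)*(-80))) - 136597/380910 = -341227*(-80/(-3 - 67 - 5360)) - 136597/380910 = -341227/((-1/80*(-5430))) - 136597/380910 = -341227/543/8 - 136597/380910 = -341227*8/543 - 136597/380910 = -2729816/543 - 136597/380910 = -115543153859/22981570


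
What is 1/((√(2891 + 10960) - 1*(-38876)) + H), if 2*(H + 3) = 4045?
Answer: 163582/6689712277 - 108*√19/6689712277 ≈ 2.4382e-5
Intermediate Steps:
H = 4039/2 (H = -3 + (½)*4045 = -3 + 4045/2 = 4039/2 ≈ 2019.5)
1/((√(2891 + 10960) - 1*(-38876)) + H) = 1/((√(2891 + 10960) - 1*(-38876)) + 4039/2) = 1/((√13851 + 38876) + 4039/2) = 1/((27*√19 + 38876) + 4039/2) = 1/((38876 + 27*√19) + 4039/2) = 1/(81791/2 + 27*√19)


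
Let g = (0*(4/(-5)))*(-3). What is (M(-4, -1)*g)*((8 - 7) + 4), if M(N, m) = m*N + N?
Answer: 0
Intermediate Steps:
M(N, m) = N + N*m (M(N, m) = N*m + N = N + N*m)
g = 0 (g = (0*(4*(-⅕)))*(-3) = (0*(-⅘))*(-3) = 0*(-3) = 0)
(M(-4, -1)*g)*((8 - 7) + 4) = (-4*(1 - 1)*0)*((8 - 7) + 4) = (-4*0*0)*(1 + 4) = (0*0)*5 = 0*5 = 0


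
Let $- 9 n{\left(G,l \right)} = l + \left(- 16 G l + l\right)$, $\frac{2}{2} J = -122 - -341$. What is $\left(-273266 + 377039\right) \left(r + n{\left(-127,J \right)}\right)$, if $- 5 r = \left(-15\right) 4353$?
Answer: $-3780969255$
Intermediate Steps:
$r = 13059$ ($r = - \frac{\left(-15\right) 4353}{5} = \left(- \frac{1}{5}\right) \left(-65295\right) = 13059$)
$J = 219$ ($J = -122 - -341 = -122 + 341 = 219$)
$n{\left(G,l \right)} = - \frac{2 l}{9} + \frac{16 G l}{9}$ ($n{\left(G,l \right)} = - \frac{l + \left(- 16 G l + l\right)}{9} = - \frac{l - \left(- l + 16 G l\right)}{9} = - \frac{2 l - 16 G l}{9} = - \frac{2 l}{9} + \frac{16 G l}{9}$)
$\left(-273266 + 377039\right) \left(r + n{\left(-127,J \right)}\right) = \left(-273266 + 377039\right) \left(13059 + \frac{2}{9} \cdot 219 \left(-1 + 8 \left(-127\right)\right)\right) = 103773 \left(13059 + \frac{2}{9} \cdot 219 \left(-1 - 1016\right)\right) = 103773 \left(13059 + \frac{2}{9} \cdot 219 \left(-1017\right)\right) = 103773 \left(13059 - 49494\right) = 103773 \left(-36435\right) = -3780969255$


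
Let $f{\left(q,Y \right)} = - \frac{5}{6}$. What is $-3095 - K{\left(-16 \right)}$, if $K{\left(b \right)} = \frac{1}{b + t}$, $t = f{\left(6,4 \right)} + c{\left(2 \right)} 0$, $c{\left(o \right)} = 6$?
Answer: $- \frac{312589}{101} \approx -3094.9$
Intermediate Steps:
$f{\left(q,Y \right)} = - \frac{5}{6}$ ($f{\left(q,Y \right)} = \left(-5\right) \frac{1}{6} = - \frac{5}{6}$)
$t = - \frac{5}{6}$ ($t = - \frac{5}{6} + 6 \cdot 0 = - \frac{5}{6} + 0 = - \frac{5}{6} \approx -0.83333$)
$K{\left(b \right)} = \frac{1}{- \frac{5}{6} + b}$ ($K{\left(b \right)} = \frac{1}{b - \frac{5}{6}} = \frac{1}{- \frac{5}{6} + b}$)
$-3095 - K{\left(-16 \right)} = -3095 - \frac{6}{-5 + 6 \left(-16\right)} = -3095 - \frac{6}{-5 - 96} = -3095 - \frac{6}{-101} = -3095 - 6 \left(- \frac{1}{101}\right) = -3095 - - \frac{6}{101} = -3095 + \frac{6}{101} = - \frac{312589}{101}$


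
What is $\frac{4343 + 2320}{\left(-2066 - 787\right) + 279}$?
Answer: $- \frac{2221}{858} \approx -2.5886$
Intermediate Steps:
$\frac{4343 + 2320}{\left(-2066 - 787\right) + 279} = \frac{6663}{-2853 + 279} = \frac{6663}{-2574} = 6663 \left(- \frac{1}{2574}\right) = - \frac{2221}{858}$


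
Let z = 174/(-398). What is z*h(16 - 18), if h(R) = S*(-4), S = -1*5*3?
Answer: -5220/199 ≈ -26.231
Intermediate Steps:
S = -15 (S = -5*3 = -15)
z = -87/199 (z = 174*(-1/398) = -87/199 ≈ -0.43719)
h(R) = 60 (h(R) = -15*(-4) = 60)
z*h(16 - 18) = -87/199*60 = -5220/199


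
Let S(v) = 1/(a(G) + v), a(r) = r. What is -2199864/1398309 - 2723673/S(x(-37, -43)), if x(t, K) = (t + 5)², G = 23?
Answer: -1329179228399281/466103 ≈ -2.8517e+9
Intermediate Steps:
x(t, K) = (5 + t)²
S(v) = 1/(23 + v)
-2199864/1398309 - 2723673/S(x(-37, -43)) = -2199864/1398309 - (62644479 + 2723673*(5 - 37)²) = -2199864*1/1398309 - 2723673/(1/(23 + (-32)²)) = -733288/466103 - 2723673/(1/(23 + 1024)) = -733288/466103 - 2723673/(1/1047) = -733288/466103 - 2723673/1/1047 = -733288/466103 - 2723673*1047 = -733288/466103 - 2851685631 = -1329179228399281/466103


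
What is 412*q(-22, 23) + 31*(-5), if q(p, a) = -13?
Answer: -5511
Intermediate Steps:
412*q(-22, 23) + 31*(-5) = 412*(-13) + 31*(-5) = -5356 - 155 = -5511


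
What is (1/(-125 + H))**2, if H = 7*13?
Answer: 1/1156 ≈ 0.00086505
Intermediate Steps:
H = 91
(1/(-125 + H))**2 = (1/(-125 + 91))**2 = (1/(-34))**2 = (-1/34)**2 = 1/1156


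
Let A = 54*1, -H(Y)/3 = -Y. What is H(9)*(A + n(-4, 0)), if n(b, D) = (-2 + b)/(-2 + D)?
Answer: 1539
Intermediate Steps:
n(b, D) = (-2 + b)/(-2 + D)
H(Y) = 3*Y (H(Y) = -(-3)*Y = 3*Y)
A = 54
H(9)*(A + n(-4, 0)) = (3*9)*(54 + (-2 - 4)/(-2 + 0)) = 27*(54 - 6/(-2)) = 27*(54 - ½*(-6)) = 27*(54 + 3) = 27*57 = 1539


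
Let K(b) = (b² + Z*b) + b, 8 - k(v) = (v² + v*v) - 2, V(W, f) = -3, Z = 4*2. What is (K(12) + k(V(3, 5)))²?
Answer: 59536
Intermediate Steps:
Z = 8
k(v) = 10 - 2*v² (k(v) = 8 - ((v² + v*v) - 2) = 8 - ((v² + v²) - 2) = 8 - (2*v² - 2) = 8 - (-2 + 2*v²) = 8 + (2 - 2*v²) = 10 - 2*v²)
K(b) = b² + 9*b (K(b) = (b² + 8*b) + b = b² + 9*b)
(K(12) + k(V(3, 5)))² = (12*(9 + 12) + (10 - 2*(-3)²))² = (12*21 + (10 - 2*9))² = (252 + (10 - 18))² = (252 - 8)² = 244² = 59536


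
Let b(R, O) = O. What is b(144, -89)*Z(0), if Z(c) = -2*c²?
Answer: 0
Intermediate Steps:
b(144, -89)*Z(0) = -(-178)*0² = -(-178)*0 = -89*0 = 0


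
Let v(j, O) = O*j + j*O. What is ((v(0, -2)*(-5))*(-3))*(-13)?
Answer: 0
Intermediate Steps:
v(j, O) = 2*O*j (v(j, O) = O*j + O*j = 2*O*j)
((v(0, -2)*(-5))*(-3))*(-13) = (((2*(-2)*0)*(-5))*(-3))*(-13) = ((0*(-5))*(-3))*(-13) = (0*(-3))*(-13) = 0*(-13) = 0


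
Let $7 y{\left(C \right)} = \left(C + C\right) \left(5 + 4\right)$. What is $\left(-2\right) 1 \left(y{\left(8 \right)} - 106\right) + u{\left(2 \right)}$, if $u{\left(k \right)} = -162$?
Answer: $\frac{62}{7} \approx 8.8571$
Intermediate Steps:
$y{\left(C \right)} = \frac{18 C}{7}$ ($y{\left(C \right)} = \frac{\left(C + C\right) \left(5 + 4\right)}{7} = \frac{2 C 9}{7} = \frac{18 C}{7}$)
$\left(-2\right) 1 \left(y{\left(8 \right)} - 106\right) + u{\left(2 \right)} = \left(-2\right) 1 \left(\frac{18}{7} \cdot 8 - 106\right) - 162 = - 2 \left(\frac{144}{7} - 106\right) - 162 = \left(-2\right) \left(- \frac{598}{7}\right) - 162 = \frac{1196}{7} - 162 = \frac{62}{7}$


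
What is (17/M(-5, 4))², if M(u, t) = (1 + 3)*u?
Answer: 289/400 ≈ 0.72250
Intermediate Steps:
M(u, t) = 4*u
(17/M(-5, 4))² = (17/((4*(-5))))² = (17/(-20))² = (17*(-1/20))² = (-17/20)² = 289/400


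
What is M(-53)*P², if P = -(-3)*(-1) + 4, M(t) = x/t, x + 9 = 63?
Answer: -54/53 ≈ -1.0189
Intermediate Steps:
x = 54 (x = -9 + 63 = 54)
M(t) = 54/t
P = 1 (P = -1*3 + 4 = -3 + 4 = 1)
M(-53)*P² = (54/(-53))*1² = (54*(-1/53))*1 = -54/53*1 = -54/53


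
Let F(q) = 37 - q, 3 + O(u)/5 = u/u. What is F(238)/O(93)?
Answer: 201/10 ≈ 20.100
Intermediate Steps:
O(u) = -10 (O(u) = -15 + 5*(u/u) = -15 + 5*1 = -15 + 5 = -10)
F(238)/O(93) = (37 - 1*238)/(-10) = (37 - 238)*(-⅒) = -201*(-⅒) = 201/10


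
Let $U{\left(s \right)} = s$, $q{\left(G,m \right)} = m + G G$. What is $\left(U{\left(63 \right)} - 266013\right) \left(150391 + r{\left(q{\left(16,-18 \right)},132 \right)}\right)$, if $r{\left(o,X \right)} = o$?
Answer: $-40059782550$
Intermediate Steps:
$q{\left(G,m \right)} = m + G^{2}$
$\left(U{\left(63 \right)} - 266013\right) \left(150391 + r{\left(q{\left(16,-18 \right)},132 \right)}\right) = \left(63 - 266013\right) \left(150391 - \left(18 - 16^{2}\right)\right) = - 265950 \left(150391 + \left(-18 + 256\right)\right) = - 265950 \left(150391 + 238\right) = \left(-265950\right) 150629 = -40059782550$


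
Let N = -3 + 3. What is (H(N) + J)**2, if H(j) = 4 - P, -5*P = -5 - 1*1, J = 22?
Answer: 15376/25 ≈ 615.04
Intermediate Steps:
P = 6/5 (P = -(-5 - 1*1)/5 = -(-5 - 1)/5 = -1/5*(-6) = 6/5 ≈ 1.2000)
N = 0
H(j) = 14/5 (H(j) = 4 - 1*6/5 = 4 - 6/5 = 14/5)
(H(N) + J)**2 = (14/5 + 22)**2 = (124/5)**2 = 15376/25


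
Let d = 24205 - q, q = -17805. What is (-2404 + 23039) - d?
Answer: -21375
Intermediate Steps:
d = 42010 (d = 24205 - 1*(-17805) = 24205 + 17805 = 42010)
(-2404 + 23039) - d = (-2404 + 23039) - 1*42010 = 20635 - 42010 = -21375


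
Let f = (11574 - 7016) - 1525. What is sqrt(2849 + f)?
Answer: sqrt(5882) ≈ 76.694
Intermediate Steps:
f = 3033 (f = 4558 - 1525 = 3033)
sqrt(2849 + f) = sqrt(2849 + 3033) = sqrt(5882)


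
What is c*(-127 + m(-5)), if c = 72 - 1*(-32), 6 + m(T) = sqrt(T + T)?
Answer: -13832 + 104*I*sqrt(10) ≈ -13832.0 + 328.88*I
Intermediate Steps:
m(T) = -6 + sqrt(2)*sqrt(T) (m(T) = -6 + sqrt(T + T) = -6 + sqrt(2*T) = -6 + sqrt(2)*sqrt(T))
c = 104 (c = 72 + 32 = 104)
c*(-127 + m(-5)) = 104*(-127 + (-6 + sqrt(2)*sqrt(-5))) = 104*(-127 + (-6 + sqrt(2)*(I*sqrt(5)))) = 104*(-127 + (-6 + I*sqrt(10))) = 104*(-133 + I*sqrt(10)) = -13832 + 104*I*sqrt(10)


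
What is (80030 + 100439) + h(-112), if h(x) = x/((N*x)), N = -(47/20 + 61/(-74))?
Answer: 203748761/1129 ≈ 1.8047e+5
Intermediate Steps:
N = -1129/740 (N = -(47*(1/20) + 61*(-1/74)) = -(47/20 - 61/74) = -1*1129/740 = -1129/740 ≈ -1.5257)
h(x) = -740/1129 (h(x) = x/((-1129*x/740)) = x*(-740/(1129*x)) = -740/1129)
(80030 + 100439) + h(-112) = (80030 + 100439) - 740/1129 = 180469 - 740/1129 = 203748761/1129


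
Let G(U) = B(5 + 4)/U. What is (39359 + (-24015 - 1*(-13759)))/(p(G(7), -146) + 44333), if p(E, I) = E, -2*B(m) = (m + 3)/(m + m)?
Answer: 611163/930992 ≈ 0.65646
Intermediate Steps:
B(m) = -(3 + m)/(4*m) (B(m) = -(m + 3)/(2*(m + m)) = -(3 + m)/(2*(2*m)) = -(3 + m)*1/(2*m)/2 = -(3 + m)/(4*m))
G(U) = -1/(3*U) (G(U) = ((-3 - (5 + 4))/(4*(5 + 4)))/U = ((1/4)*(-3 - 1*9)/9)/U = ((1/4)*(1/9)*(-3 - 9))/U = ((1/4)*(1/9)*(-12))/U = -1/(3*U))
(39359 + (-24015 - 1*(-13759)))/(p(G(7), -146) + 44333) = (39359 + (-24015 - 1*(-13759)))/(-1/3/7 + 44333) = (39359 + (-24015 + 13759))/(-1/3*1/7 + 44333) = (39359 - 10256)/(-1/21 + 44333) = 29103/(930992/21) = 29103*(21/930992) = 611163/930992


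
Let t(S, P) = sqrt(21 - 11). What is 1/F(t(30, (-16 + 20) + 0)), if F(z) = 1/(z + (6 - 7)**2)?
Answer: 1 + sqrt(10) ≈ 4.1623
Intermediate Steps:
t(S, P) = sqrt(10)
F(z) = 1/(1 + z) (F(z) = 1/(z + (-1)**2) = 1/(z + 1) = 1/(1 + z))
1/F(t(30, (-16 + 20) + 0)) = 1/(1/(1 + sqrt(10))) = 1 + sqrt(10)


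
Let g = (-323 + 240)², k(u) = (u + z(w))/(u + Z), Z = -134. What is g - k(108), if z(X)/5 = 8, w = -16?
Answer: 89631/13 ≈ 6894.7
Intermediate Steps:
z(X) = 40 (z(X) = 5*8 = 40)
k(u) = (40 + u)/(-134 + u) (k(u) = (u + 40)/(u - 134) = (40 + u)/(-134 + u))
g = 6889 (g = (-83)² = 6889)
g - k(108) = 6889 - (40 + 108)/(-134 + 108) = 6889 - 148/(-26) = 6889 - (-1)*148/26 = 6889 - 1*(-74/13) = 6889 + 74/13 = 89631/13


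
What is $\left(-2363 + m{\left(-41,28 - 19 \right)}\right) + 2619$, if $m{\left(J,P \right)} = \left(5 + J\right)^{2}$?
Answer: $1552$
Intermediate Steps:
$\left(-2363 + m{\left(-41,28 - 19 \right)}\right) + 2619 = \left(-2363 + \left(5 - 41\right)^{2}\right) + 2619 = \left(-2363 + \left(-36\right)^{2}\right) + 2619 = \left(-2363 + 1296\right) + 2619 = -1067 + 2619 = 1552$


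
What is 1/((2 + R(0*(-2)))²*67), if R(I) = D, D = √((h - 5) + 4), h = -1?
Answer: 1/(67*(2 + I*√2)²) ≈ 0.00082919 - 0.0023453*I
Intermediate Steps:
D = I*√2 (D = √((-1 - 5) + 4) = √(-6 + 4) = √(-2) = I*√2 ≈ 1.4142*I)
R(I) = I*√2
1/((2 + R(0*(-2)))²*67) = 1/((2 + I*√2)²*67) = 1/(67*(2 + I*√2)²)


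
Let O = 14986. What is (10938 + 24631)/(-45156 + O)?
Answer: -35569/30170 ≈ -1.1790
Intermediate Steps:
(10938 + 24631)/(-45156 + O) = (10938 + 24631)/(-45156 + 14986) = 35569/(-30170) = 35569*(-1/30170) = -35569/30170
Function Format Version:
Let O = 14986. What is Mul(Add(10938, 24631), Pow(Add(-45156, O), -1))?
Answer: Rational(-35569, 30170) ≈ -1.1790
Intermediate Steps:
Mul(Add(10938, 24631), Pow(Add(-45156, O), -1)) = Mul(Add(10938, 24631), Pow(Add(-45156, 14986), -1)) = Mul(35569, Pow(-30170, -1)) = Mul(35569, Rational(-1, 30170)) = Rational(-35569, 30170)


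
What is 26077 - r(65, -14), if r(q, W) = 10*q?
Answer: 25427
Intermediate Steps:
26077 - r(65, -14) = 26077 - 10*65 = 26077 - 1*650 = 26077 - 650 = 25427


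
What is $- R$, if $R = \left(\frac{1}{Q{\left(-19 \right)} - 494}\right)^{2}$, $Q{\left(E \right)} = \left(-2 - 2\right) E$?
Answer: $- \frac{1}{174724} \approx -5.7233 \cdot 10^{-6}$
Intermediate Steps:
$Q{\left(E \right)} = - 4 E$
$R = \frac{1}{174724}$ ($R = \left(\frac{1}{\left(-4\right) \left(-19\right) - 494}\right)^{2} = \left(\frac{1}{76 - 494}\right)^{2} = \left(\frac{1}{-418}\right)^{2} = \left(- \frac{1}{418}\right)^{2} = \frac{1}{174724} \approx 5.7233 \cdot 10^{-6}$)
$- R = \left(-1\right) \frac{1}{174724} = - \frac{1}{174724}$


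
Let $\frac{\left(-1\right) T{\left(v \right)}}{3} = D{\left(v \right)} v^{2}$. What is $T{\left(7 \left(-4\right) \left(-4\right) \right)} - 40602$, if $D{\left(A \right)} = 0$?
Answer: $-40602$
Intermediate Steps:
$T{\left(v \right)} = 0$ ($T{\left(v \right)} = - 3 \cdot 0 v^{2} = \left(-3\right) 0 = 0$)
$T{\left(7 \left(-4\right) \left(-4\right) \right)} - 40602 = 0 - 40602 = -40602$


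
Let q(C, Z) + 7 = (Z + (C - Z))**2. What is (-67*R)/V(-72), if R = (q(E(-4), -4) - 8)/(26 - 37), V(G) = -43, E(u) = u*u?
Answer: -16147/473 ≈ -34.137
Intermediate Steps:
E(u) = u**2
q(C, Z) = -7 + C**2 (q(C, Z) = -7 + (Z + (C - Z))**2 = -7 + C**2)
R = -241/11 (R = ((-7 + ((-4)**2)**2) - 8)/(26 - 37) = ((-7 + 16**2) - 8)/(-11) = ((-7 + 256) - 8)*(-1/11) = (249 - 8)*(-1/11) = 241*(-1/11) = -241/11 ≈ -21.909)
(-67*R)/V(-72) = -67*(-241/11)/(-43) = (16147/11)*(-1/43) = -16147/473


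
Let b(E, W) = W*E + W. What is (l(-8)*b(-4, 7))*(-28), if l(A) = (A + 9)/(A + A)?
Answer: -147/4 ≈ -36.750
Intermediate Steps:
b(E, W) = W + E*W (b(E, W) = E*W + W = W + E*W)
l(A) = (9 + A)/(2*A) (l(A) = (9 + A)/((2*A)) = (9 + A)*(1/(2*A)) = (9 + A)/(2*A))
(l(-8)*b(-4, 7))*(-28) = (((½)*(9 - 8)/(-8))*(7*(1 - 4)))*(-28) = (((½)*(-⅛)*1)*(7*(-3)))*(-28) = -1/16*(-21)*(-28) = (21/16)*(-28) = -147/4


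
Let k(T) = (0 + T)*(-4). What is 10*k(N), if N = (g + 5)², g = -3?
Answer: -160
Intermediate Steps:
N = 4 (N = (-3 + 5)² = 2² = 4)
k(T) = -4*T (k(T) = T*(-4) = -4*T)
10*k(N) = 10*(-4*4) = 10*(-16) = -160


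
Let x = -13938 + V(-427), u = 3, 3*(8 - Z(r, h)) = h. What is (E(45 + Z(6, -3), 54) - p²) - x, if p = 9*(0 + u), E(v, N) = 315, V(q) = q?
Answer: 13951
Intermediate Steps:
Z(r, h) = 8 - h/3
p = 27 (p = 9*(0 + 3) = 9*3 = 27)
x = -14365 (x = -13938 - 427 = -14365)
(E(45 + Z(6, -3), 54) - p²) - x = (315 - 1*27²) - 1*(-14365) = (315 - 1*729) + 14365 = (315 - 729) + 14365 = -414 + 14365 = 13951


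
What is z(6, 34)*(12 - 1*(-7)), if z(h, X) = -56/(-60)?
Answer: 266/15 ≈ 17.733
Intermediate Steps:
z(h, X) = 14/15 (z(h, X) = -56*(-1/60) = 14/15)
z(6, 34)*(12 - 1*(-7)) = 14*(12 - 1*(-7))/15 = 14*(12 + 7)/15 = (14/15)*19 = 266/15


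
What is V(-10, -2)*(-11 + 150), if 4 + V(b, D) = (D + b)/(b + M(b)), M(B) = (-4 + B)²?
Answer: -17514/31 ≈ -564.97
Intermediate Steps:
V(b, D) = -4 + (D + b)/(b + (-4 + b)²)
V(-10, -2)*(-11 + 150) = ((-2 - 4*(-4 - 10)² - 3*(-10))/(-10 + (-4 - 10)²))*(-11 + 150) = ((-2 - 4*(-14)² + 30)/(-10 + (-14)²))*139 = ((-2 - 4*196 + 30)/(-10 + 196))*139 = ((-2 - 784 + 30)/186)*139 = ((1/186)*(-756))*139 = -126/31*139 = -17514/31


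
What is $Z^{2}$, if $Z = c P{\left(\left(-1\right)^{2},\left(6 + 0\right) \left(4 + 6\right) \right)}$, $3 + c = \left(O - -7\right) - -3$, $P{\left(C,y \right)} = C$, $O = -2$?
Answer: $25$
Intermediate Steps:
$c = 5$ ($c = -3 - -8 = -3 + \left(\left(-2 + 7\right) + 3\right) = -3 + \left(5 + 3\right) = -3 + 8 = 5$)
$Z = 5$ ($Z = 5 \left(-1\right)^{2} = 5 \cdot 1 = 5$)
$Z^{2} = 5^{2} = 25$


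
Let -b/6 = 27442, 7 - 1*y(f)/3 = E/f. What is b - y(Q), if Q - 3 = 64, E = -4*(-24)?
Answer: -11032803/67 ≈ -1.6467e+5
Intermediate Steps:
E = 96
Q = 67 (Q = 3 + 64 = 67)
y(f) = 21 - 288/f
b = -164652 (b = -6*27442 = -164652)
b - y(Q) = -164652 - (21 - 288/67) = -164652 - 1*1119/67 = -164652 - 1119/67 = -11032803/67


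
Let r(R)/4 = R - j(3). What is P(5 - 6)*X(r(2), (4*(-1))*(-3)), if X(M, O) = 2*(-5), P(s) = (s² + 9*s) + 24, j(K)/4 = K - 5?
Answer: -160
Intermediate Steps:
j(K) = -20 + 4*K (j(K) = 4*(K - 5) = 4*(-5 + K) = -20 + 4*K)
P(s) = 24 + s² + 9*s
r(R) = 32 + 4*R (r(R) = 4*(R - (-20 + 4*3)) = 4*(R - (-20 + 12)) = 4*(R - 1*(-8)) = 4*(R + 8) = 4*(8 + R) = 32 + 4*R)
X(M, O) = -10
P(5 - 6)*X(r(2), (4*(-1))*(-3)) = (24 + (5 - 6)² + 9*(5 - 6))*(-10) = (24 + (-1)² + 9*(-1))*(-10) = (24 + 1 - 9)*(-10) = 16*(-10) = -160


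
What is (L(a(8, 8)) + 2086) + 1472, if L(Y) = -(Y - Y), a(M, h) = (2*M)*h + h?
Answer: 3558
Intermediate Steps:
a(M, h) = h + 2*M*h (a(M, h) = 2*M*h + h = h + 2*M*h)
L(Y) = 0 (L(Y) = -1*0 = 0)
(L(a(8, 8)) + 2086) + 1472 = (0 + 2086) + 1472 = 2086 + 1472 = 3558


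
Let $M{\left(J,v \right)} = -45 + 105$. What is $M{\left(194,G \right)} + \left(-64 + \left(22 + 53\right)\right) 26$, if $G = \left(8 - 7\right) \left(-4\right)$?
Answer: $346$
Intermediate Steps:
$G = -4$ ($G = 1 \left(-4\right) = -4$)
$M{\left(J,v \right)} = 60$
$M{\left(194,G \right)} + \left(-64 + \left(22 + 53\right)\right) 26 = 60 + \left(-64 + \left(22 + 53\right)\right) 26 = 60 + \left(-64 + 75\right) 26 = 60 + 11 \cdot 26 = 60 + 286 = 346$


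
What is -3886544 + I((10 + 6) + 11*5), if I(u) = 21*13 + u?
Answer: -3886200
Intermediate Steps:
I(u) = 273 + u
-3886544 + I((10 + 6) + 11*5) = -3886544 + (273 + ((10 + 6) + 11*5)) = -3886544 + (273 + (16 + 55)) = -3886544 + (273 + 71) = -3886544 + 344 = -3886200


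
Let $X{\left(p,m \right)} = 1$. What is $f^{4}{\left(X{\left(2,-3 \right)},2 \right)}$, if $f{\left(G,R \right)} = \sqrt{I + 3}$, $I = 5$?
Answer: $64$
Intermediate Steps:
$f{\left(G,R \right)} = 2 \sqrt{2}$ ($f{\left(G,R \right)} = \sqrt{5 + 3} = \sqrt{8} = 2 \sqrt{2}$)
$f^{4}{\left(X{\left(2,-3 \right)},2 \right)} = \left(2 \sqrt{2}\right)^{4} = 64$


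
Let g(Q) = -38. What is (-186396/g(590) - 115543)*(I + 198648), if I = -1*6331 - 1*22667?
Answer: -356624488350/19 ≈ -1.8770e+10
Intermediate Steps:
I = -28998 (I = -6331 - 22667 = -28998)
(-186396/g(590) - 115543)*(I + 198648) = (-186396/(-38) - 115543)*(-28998 + 198648) = (-186396*(-1/38) - 115543)*169650 = (93198/19 - 115543)*169650 = -2102119/19*169650 = -356624488350/19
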